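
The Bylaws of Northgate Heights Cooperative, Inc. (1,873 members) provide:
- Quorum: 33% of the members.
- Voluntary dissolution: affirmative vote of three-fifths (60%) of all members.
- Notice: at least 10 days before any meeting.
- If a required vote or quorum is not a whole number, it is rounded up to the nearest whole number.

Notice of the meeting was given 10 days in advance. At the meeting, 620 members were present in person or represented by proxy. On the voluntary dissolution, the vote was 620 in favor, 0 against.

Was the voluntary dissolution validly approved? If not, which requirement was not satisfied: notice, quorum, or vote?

Invalid — vote requirement not satisfied.

Notice: 10 days given; 10 required. Satisfied.
Quorum: 33% of 1,873 = 618.09, rounded up to 619; 620 present. Satisfied.
Vote: requires three-fifths of all members (1,873); 3/5 of 1873 = 1123.80, rounded up to 1124, so 1,124 needed; 620 in favor. Not satisfied.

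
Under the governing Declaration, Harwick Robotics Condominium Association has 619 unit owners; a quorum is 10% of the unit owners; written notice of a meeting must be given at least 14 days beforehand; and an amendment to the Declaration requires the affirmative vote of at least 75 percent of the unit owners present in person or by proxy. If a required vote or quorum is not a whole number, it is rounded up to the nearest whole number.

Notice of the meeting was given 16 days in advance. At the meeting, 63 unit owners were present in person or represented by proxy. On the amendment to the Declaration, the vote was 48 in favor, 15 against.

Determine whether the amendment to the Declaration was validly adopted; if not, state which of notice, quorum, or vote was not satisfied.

Notice: 16 days given; 14 required. Satisfied.
Quorum: 10% of 619 = 61.90, rounded up to 62; 63 present. Satisfied.
Vote: requires three-fourths of those present (63); 3/4 of 63 = 47.25, rounded up to 48, so 48 needed; 48 in favor. Satisfied.

Valid — all requirements satisfied.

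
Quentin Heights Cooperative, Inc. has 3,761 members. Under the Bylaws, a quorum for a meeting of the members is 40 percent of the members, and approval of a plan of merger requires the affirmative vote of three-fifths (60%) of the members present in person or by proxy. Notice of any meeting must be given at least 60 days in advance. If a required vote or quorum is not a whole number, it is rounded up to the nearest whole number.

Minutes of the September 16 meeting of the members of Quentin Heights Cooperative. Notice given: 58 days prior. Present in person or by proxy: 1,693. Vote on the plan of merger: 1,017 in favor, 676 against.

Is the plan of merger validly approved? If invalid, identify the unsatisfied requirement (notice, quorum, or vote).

Notice: 58 days given; 60 required. Not satisfied.
Quorum: 40% of 3,761 = 1,504.40, rounded up to 1,505; 1,693 present. Satisfied.
Vote: requires three-fifths of those present (1,693); 3/5 of 1693 = 1015.80, rounded up to 1016, so 1,016 needed; 1,017 in favor. Satisfied.

Invalid — notice requirement not satisfied.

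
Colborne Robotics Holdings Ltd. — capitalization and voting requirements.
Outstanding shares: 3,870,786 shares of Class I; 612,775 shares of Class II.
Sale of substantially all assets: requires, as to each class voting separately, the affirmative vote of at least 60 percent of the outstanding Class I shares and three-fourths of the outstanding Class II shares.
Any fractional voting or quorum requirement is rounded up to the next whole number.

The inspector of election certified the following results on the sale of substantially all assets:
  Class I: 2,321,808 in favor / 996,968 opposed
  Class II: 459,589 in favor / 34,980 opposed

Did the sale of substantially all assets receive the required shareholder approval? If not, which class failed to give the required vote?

Class I: 3/5 of 3870786 = 2322471.60, rounded up to 2322472; 2,322,472 required, 2,321,808 in favor — not approved.
Class II: 3/4 of 612775 = 459581.25, rounded up to 459582; 459,582 required, 459,589 in favor — approved.

Not approved — the Class I shares did not give the required vote.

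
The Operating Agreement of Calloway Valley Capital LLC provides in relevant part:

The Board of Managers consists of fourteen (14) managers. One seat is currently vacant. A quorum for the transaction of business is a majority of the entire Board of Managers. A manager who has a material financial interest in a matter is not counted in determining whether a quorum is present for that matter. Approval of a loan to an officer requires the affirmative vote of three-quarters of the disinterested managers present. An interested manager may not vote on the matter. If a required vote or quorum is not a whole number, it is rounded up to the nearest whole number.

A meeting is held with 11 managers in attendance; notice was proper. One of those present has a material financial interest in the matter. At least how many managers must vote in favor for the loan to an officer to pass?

8

The loan to an officer requires three-fourths of the disinterested managers present (11 − 1 = 10).
3/4 of 10 = 7.50, rounded up to 8.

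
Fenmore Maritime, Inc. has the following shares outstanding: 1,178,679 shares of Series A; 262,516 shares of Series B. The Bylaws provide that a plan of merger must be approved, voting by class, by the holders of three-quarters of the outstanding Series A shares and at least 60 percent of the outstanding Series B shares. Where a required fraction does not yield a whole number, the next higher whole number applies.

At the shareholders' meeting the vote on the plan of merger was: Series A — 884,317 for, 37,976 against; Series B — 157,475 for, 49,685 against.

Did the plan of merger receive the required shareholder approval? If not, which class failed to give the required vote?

Not approved — the Series B shares did not give the required vote.

Series A: 3/4 of 1178679 = 884009.25, rounded up to 884010; 884,010 required, 884,317 in favor — approved.
Series B: 3/5 of 262516 = 157509.60, rounded up to 157510; 157,510 required, 157,475 in favor — not approved.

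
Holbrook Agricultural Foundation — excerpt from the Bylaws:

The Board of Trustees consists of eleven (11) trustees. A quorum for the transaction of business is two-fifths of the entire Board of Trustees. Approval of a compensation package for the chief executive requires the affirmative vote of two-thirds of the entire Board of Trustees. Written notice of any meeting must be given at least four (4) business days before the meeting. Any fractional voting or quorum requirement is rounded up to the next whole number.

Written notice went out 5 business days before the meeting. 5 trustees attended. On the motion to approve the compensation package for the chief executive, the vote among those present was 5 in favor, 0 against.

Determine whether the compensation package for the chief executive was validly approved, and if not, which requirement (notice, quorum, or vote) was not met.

Invalid — vote requirement not satisfied.

Notice: 5 business days given; 4 required (5 ≥ 4). Satisfied.
Quorum: 5 present; quorum is 5. Satisfied.
Vote: the compensation package for the chief executive requires two-thirds of the entire Board of Trustees (11). 2/3 of 11 = 7.33, rounded up to 8, so 8 affirmative votes are needed; 5 voted in favor. Not satisfied.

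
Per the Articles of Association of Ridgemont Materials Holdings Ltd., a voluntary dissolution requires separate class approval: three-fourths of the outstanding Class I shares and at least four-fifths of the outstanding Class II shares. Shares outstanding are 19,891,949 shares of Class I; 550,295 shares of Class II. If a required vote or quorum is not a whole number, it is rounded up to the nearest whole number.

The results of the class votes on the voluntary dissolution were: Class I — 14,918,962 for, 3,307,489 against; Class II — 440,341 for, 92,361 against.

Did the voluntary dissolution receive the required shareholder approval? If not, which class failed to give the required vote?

Class I: 3/4 of 19891949 = 14918961.75, rounded up to 14918962; 14,918,962 required, 14,918,962 in favor — approved.
Class II: 4/5 of 550295 = 440236; 440,236 required, 440,341 in favor — approved.

Approved — every class gave the required vote.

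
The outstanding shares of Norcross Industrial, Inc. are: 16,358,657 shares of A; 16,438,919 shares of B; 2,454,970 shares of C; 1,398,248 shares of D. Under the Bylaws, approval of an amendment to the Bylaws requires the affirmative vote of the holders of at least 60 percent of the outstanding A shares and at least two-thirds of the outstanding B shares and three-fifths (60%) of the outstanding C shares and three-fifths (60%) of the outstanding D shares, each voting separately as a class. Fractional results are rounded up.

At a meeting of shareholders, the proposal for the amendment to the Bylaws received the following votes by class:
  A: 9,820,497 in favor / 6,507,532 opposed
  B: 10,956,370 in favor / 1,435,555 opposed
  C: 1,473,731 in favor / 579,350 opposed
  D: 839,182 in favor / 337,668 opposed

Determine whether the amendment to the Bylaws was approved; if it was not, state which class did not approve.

Not approved — the B shares did not give the required vote.

A: 3/5 of 16358657 = 9815194.20, rounded up to 9815195; 9,815,195 required, 9,820,497 in favor — approved.
B: 2/3 of 16438919 = 10959279.33, rounded up to 10959280; 10,959,280 required, 10,956,370 in favor — not approved.
C: 3/5 of 2454970 = 1472982; 1,472,982 required, 1,473,731 in favor — approved.
D: 3/5 of 1398248 = 838948.80, rounded up to 838949; 838,949 required, 839,182 in favor — approved.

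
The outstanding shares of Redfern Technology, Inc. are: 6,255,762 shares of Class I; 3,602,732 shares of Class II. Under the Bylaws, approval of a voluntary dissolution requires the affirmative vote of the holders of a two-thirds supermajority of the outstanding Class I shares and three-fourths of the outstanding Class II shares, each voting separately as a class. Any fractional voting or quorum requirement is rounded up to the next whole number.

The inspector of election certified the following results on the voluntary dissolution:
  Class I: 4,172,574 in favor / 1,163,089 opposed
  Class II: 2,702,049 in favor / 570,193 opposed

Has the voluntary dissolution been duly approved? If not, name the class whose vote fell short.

Class I: 2/3 of 6255762 = 4170508; 4,170,508 required, 4,172,574 in favor — approved.
Class II: 3/4 of 3602732 = 2702049; 2,702,049 required, 2,702,049 in favor — approved.

Approved — every class gave the required vote.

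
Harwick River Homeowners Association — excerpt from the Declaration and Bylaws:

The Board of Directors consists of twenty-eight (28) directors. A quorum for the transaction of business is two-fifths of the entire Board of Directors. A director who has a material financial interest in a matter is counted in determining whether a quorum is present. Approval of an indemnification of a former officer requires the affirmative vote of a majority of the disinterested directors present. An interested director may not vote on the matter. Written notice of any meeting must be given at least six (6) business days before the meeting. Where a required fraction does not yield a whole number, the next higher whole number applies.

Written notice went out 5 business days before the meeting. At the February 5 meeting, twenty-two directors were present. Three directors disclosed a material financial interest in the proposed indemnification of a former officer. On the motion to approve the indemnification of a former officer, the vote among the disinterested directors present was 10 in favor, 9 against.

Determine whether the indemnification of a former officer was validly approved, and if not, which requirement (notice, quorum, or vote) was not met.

Invalid — notice requirement not satisfied.

Notice: 5 business days given; 6 required (5 < 6). Not satisfied.
Quorum: 22 present (interested directors count toward quorum); quorum is 12. Satisfied.
Vote: the indemnification of a former officer requires a majority of the disinterested directors present (22 − 3 = 19). A majority of 19 is 10, so 10 affirmative votes are needed; 10 voted in favor. Satisfied.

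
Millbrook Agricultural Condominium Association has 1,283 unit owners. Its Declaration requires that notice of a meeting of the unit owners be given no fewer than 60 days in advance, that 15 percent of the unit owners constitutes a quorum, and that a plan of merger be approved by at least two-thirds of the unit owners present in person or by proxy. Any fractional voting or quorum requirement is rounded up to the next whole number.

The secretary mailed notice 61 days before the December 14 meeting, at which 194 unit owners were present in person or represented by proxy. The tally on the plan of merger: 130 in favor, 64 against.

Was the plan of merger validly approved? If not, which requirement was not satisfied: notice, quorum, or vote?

Valid — all requirements satisfied.

Notice: 61 days given; 60 required. Satisfied.
Quorum: 15% of 1,283 = 192.45, rounded up to 193; 194 present. Satisfied.
Vote: requires two-thirds of those present (194); 2/3 of 194 = 129.33, rounded up to 130, so 130 needed; 130 in favor. Satisfied.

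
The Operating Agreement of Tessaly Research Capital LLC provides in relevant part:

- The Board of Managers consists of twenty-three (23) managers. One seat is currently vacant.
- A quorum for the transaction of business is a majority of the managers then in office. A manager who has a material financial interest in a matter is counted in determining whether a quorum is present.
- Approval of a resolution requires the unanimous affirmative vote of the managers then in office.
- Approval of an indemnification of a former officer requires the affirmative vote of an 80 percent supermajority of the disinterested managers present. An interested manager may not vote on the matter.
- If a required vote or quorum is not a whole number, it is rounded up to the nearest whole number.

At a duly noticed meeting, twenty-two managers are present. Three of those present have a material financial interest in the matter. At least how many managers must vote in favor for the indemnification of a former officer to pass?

The indemnification of a former officer requires four-fifths of the disinterested managers present (22 − 3 = 19).
4/5 of 19 = 15.20, rounded up to 16.

16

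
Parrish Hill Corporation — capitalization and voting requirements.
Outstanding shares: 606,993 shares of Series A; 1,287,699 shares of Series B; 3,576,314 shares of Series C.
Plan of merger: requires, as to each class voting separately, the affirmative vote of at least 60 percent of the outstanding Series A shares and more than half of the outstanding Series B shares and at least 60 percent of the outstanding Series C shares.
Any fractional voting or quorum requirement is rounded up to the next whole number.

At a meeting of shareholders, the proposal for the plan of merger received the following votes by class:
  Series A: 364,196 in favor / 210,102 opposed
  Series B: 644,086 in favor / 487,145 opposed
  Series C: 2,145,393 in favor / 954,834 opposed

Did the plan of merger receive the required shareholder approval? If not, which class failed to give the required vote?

Not approved — the Series C shares did not give the required vote.

Series A: 3/5 of 606993 = 364195.80, rounded up to 364196; 364,196 required, 364,196 in favor — approved.
Series B: a majority of 1287699 is 643850; 643,850 required, 644,086 in favor — approved.
Series C: 3/5 of 3576314 = 2145788.40, rounded up to 2145789; 2,145,789 required, 2,145,393 in favor — not approved.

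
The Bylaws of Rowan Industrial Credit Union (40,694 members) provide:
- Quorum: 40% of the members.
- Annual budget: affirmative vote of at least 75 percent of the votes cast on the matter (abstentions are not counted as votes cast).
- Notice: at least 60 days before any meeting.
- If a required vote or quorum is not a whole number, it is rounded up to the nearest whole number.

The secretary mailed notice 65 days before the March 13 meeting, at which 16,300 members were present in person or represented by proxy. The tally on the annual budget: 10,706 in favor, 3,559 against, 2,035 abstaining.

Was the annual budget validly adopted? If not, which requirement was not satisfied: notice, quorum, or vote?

Notice: 65 days given; 60 required. Satisfied.
Quorum: 40% of 40,694 = 16,277.60, rounded up to 16,278; 16,300 present. Satisfied.
Vote: requires three-fourths of the votes cast (16,300 − 2,035 abstaining = 14,265); 3/4 of 14265 = 10698.75, rounded up to 10699, so 10,699 needed; 10,706 in favor. Satisfied.

Valid — all requirements satisfied.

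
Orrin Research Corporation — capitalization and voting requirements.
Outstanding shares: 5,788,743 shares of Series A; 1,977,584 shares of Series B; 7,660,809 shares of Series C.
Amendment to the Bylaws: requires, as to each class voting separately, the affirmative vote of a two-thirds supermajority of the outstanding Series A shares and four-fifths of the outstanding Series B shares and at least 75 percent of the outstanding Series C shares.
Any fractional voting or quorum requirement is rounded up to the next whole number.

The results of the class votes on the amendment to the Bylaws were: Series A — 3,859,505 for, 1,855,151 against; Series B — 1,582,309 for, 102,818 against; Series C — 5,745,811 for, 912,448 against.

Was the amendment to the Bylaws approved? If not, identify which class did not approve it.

Approved — every class gave the required vote.

Series A: 2/3 of 5788743 = 3859162; 3,859,162 required, 3,859,505 in favor — approved.
Series B: 4/5 of 1977584 = 1582067.20, rounded up to 1582068; 1,582,068 required, 1,582,309 in favor — approved.
Series C: 3/4 of 7660809 = 5745606.75, rounded up to 5745607; 5,745,607 required, 5,745,811 in favor — approved.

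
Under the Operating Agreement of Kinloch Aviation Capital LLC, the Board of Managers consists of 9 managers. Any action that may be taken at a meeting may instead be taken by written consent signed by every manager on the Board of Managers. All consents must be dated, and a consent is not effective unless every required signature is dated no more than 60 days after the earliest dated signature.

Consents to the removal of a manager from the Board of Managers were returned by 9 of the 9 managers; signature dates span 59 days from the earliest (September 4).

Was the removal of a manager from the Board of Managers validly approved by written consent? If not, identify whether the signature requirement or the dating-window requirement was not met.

Signatures required: every one of 9 — unanimous means all 9, so 9 needed; 9 signed. Sufficient.
Dating window: the latest signature is 59 days after the earliest; the limit is 60 days. Within the window.

Effective — both the signature and dating-window requirements are satisfied.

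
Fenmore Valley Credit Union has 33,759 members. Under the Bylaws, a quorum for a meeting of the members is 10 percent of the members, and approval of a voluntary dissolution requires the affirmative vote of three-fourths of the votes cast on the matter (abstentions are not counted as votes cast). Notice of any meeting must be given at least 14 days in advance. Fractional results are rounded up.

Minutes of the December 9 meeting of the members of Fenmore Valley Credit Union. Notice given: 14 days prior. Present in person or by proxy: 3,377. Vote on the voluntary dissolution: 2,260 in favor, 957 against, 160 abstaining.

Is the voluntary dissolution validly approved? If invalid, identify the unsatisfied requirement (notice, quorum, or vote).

Invalid — vote requirement not satisfied.

Notice: 14 days given; 14 required. Satisfied.
Quorum: 10% of 33,759 = 3,375.90, rounded up to 3,376; 3,377 present. Satisfied.
Vote: requires three-fourths of the votes cast (3,377 − 160 abstaining = 3,217); 3/4 of 3217 = 2412.75, rounded up to 2413, so 2,413 needed; 2,260 in favor. Not satisfied.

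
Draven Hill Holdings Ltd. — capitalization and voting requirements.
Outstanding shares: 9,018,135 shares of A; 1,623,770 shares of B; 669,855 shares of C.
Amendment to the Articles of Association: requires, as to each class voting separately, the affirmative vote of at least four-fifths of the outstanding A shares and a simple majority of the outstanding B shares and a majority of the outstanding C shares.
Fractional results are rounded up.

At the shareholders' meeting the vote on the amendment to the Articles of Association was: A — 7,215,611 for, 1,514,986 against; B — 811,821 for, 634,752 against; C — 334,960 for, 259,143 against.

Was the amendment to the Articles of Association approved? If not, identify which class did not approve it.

A: 4/5 of 9018135 = 7214508; 7,214,508 required, 7,215,611 in favor — approved.
B: a majority of 1623770 is 811886; 811,886 required, 811,821 in favor — not approved.
C: a majority of 669855 is 334928; 334,928 required, 334,960 in favor — approved.

Not approved — the B shares did not give the required vote.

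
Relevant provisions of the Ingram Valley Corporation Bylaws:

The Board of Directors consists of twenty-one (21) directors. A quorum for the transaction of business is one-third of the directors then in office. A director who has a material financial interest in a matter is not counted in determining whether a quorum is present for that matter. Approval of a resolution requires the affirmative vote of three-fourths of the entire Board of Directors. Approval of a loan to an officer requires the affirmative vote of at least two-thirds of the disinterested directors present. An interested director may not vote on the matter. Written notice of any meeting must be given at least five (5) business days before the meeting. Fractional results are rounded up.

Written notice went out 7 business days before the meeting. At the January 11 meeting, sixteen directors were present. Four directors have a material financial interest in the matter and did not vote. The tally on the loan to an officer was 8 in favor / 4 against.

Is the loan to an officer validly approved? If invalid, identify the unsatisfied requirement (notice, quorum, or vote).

Notice: 7 business days given; 5 required (7 ≥ 5). Satisfied.
Quorum: 16 present, but the 4 interested directors do not count, leaving 12. Quorum is 7. Satisfied.
Vote: the loan to an officer requires two-thirds of the disinterested directors present (16 − 4 = 12). 2/3 of 12 = 8, so 8 affirmative votes are needed; 8 voted in favor. Satisfied.

Valid — all requirements satisfied.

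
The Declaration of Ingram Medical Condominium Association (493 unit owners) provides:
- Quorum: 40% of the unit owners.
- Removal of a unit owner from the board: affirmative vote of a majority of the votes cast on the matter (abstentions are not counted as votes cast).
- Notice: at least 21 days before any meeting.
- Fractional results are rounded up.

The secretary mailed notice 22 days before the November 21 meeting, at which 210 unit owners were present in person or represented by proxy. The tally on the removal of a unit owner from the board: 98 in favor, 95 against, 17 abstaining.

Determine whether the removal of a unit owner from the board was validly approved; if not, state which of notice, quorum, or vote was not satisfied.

Valid — all requirements satisfied.

Notice: 22 days given; 21 required. Satisfied.
Quorum: 40% of 493 = 197.20, rounded up to 198; 210 present. Satisfied.
Vote: requires a majority of the votes cast (210 − 17 abstaining = 193); a majority of 193 is 97, so 97 needed; 98 in favor. Satisfied.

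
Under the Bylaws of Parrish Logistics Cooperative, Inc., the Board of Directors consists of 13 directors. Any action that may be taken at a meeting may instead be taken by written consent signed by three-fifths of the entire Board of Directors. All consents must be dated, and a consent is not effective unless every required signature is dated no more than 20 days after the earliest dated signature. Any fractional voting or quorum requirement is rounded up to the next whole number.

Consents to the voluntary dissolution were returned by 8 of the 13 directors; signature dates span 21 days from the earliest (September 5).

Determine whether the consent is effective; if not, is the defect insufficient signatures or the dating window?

Signatures required: three-fifths of 13 — 3/5 of 13 = 7.80, rounded up to 8, so 8 needed; 8 signed. Sufficient.
Dating window: the latest signature is 21 days after the earliest; the limit is 20 days. Outside the window.

Not effective — dating-window requirement not satisfied.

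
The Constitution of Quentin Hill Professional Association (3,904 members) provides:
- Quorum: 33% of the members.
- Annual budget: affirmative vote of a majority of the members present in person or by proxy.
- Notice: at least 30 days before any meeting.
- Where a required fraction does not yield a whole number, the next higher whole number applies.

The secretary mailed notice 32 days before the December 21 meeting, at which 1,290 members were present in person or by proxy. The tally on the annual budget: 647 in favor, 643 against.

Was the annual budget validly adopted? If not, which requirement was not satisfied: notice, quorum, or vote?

Notice: 32 days given; 30 required. Satisfied.
Quorum: 33% of 3,904 = 1,288.32, rounded up to 1,289; 1,290 present. Satisfied.
Vote: requires a majority of those present (1,290); a majority of 1290 is 646, so 646 needed; 647 in favor. Satisfied.

Valid — all requirements satisfied.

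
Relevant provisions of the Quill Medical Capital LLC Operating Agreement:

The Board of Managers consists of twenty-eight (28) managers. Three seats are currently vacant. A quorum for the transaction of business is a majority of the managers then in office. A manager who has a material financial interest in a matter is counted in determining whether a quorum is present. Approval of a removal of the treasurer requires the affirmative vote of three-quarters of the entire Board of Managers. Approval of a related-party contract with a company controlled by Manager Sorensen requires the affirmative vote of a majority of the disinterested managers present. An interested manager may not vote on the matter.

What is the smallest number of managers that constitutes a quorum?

13

A majority of 25 is 13.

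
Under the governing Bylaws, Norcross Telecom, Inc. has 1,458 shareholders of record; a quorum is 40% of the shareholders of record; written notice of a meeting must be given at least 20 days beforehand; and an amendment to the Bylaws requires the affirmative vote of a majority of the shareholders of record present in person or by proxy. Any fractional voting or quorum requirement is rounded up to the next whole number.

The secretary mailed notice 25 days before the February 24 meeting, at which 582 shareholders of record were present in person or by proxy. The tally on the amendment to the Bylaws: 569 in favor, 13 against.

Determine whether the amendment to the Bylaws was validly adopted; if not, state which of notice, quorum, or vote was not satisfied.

Invalid — quorum requirement not satisfied.

Notice: 25 days given; 20 required. Satisfied.
Quorum: 40% of 1,458 = 583.20, rounded up to 584; 582 present. Not satisfied.
Vote: requires a majority of those present (582); a majority of 582 is 292, so 292 needed; 569 in favor. Satisfied.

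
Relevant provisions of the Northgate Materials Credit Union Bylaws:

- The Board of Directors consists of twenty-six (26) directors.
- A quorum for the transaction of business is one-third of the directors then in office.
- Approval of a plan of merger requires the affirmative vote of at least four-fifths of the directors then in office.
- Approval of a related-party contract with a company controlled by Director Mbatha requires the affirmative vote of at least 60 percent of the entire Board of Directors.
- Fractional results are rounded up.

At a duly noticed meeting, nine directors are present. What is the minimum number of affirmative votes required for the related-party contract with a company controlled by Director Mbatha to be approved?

16

The related-party contract with a company controlled by Director Mbatha requires three-fifths of the entire Board of Directors (26).
3/5 of 26 = 15.60, rounded up to 16.
(Only 9 can vote, so the related-party contract with a company controlled by Director Mbatha cannot pass at this meeting, but the required vote is still 16.)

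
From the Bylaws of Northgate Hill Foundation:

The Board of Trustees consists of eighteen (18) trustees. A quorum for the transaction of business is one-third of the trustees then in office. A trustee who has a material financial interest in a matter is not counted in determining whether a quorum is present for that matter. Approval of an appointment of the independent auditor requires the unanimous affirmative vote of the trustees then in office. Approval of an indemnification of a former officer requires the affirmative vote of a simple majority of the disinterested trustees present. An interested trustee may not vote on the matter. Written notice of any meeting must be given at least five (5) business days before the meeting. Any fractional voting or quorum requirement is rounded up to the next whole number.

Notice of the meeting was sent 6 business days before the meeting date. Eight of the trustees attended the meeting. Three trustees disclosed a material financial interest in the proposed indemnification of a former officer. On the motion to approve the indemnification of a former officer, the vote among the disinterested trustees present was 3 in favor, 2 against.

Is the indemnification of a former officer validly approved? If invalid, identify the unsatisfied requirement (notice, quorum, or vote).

Invalid — quorum requirement not satisfied.

Notice: 6 business days given; 5 required (6 ≥ 5). Satisfied.
Quorum: 8 present, but the 3 interested trustees do not count, leaving 5. Quorum is 6. Not satisfied.
Vote: the indemnification of a former officer requires a majority of the disinterested trustees present (8 − 3 = 5). A majority of 5 is 3, so 3 affirmative votes are needed; 3 voted in favor. Satisfied. (Moot — without a quorum no business can be validly transacted.)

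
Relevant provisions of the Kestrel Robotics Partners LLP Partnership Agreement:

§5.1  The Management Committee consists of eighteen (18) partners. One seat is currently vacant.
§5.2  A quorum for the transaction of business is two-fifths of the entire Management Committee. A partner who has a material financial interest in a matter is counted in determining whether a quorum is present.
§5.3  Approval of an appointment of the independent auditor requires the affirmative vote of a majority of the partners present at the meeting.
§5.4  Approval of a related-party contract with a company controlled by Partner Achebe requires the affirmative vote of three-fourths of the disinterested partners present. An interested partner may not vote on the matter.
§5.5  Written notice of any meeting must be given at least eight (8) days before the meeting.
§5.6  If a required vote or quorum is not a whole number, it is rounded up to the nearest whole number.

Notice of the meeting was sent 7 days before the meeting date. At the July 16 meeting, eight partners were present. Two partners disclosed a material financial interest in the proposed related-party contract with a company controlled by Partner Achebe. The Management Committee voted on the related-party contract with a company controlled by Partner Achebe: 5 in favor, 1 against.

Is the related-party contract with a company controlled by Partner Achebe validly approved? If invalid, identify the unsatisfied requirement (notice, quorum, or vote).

Invalid — notice requirement not satisfied.

Notice: 7 days given; 8 required (7 < 8). Not satisfied.
Quorum: 8 present (interested partners count toward quorum); quorum is 8. Satisfied.
Vote: the related-party contract with a company controlled by Partner Achebe requires three-fourths of the disinterested partners present (8 − 2 = 6). 3/4 of 6 = 4.50, rounded up to 5, so 5 affirmative votes are needed; 5 voted in favor. Satisfied.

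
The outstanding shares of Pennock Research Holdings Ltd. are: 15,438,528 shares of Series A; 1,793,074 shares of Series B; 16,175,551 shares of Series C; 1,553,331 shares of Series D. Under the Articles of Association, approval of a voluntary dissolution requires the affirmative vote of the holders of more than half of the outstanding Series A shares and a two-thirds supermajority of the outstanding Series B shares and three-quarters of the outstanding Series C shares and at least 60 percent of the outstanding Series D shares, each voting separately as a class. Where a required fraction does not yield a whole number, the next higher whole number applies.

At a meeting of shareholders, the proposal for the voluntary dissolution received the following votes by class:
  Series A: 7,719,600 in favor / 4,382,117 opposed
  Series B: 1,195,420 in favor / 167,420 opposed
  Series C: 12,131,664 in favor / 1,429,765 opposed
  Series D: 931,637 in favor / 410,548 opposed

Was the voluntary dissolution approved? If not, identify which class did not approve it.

Not approved — the Series D shares did not give the required vote.

Series A: a majority of 15438528 is 7719265; 7,719,265 required, 7,719,600 in favor — approved.
Series B: 2/3 of 1793074 = 1195382.67, rounded up to 1195383; 1,195,383 required, 1,195,420 in favor — approved.
Series C: 3/4 of 16175551 = 12131663.25, rounded up to 12131664; 12,131,664 required, 12,131,664 in favor — approved.
Series D: 3/5 of 1553331 = 931998.60, rounded up to 931999; 931,999 required, 931,637 in favor — not approved.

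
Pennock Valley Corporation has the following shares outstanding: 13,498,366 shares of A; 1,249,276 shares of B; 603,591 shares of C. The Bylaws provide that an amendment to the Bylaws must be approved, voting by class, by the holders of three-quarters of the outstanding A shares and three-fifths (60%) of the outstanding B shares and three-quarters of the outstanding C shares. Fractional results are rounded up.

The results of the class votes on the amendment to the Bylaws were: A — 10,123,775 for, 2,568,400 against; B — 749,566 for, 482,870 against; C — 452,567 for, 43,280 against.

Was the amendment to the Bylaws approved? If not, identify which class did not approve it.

Not approved — the C shares did not give the required vote.

A: 3/4 of 13498366 = 10123774.50, rounded up to 10123775; 10,123,775 required, 10,123,775 in favor — approved.
B: 3/5 of 1249276 = 749565.60, rounded up to 749566; 749,566 required, 749,566 in favor — approved.
C: 3/4 of 603591 = 452693.25, rounded up to 452694; 452,694 required, 452,567 in favor — not approved.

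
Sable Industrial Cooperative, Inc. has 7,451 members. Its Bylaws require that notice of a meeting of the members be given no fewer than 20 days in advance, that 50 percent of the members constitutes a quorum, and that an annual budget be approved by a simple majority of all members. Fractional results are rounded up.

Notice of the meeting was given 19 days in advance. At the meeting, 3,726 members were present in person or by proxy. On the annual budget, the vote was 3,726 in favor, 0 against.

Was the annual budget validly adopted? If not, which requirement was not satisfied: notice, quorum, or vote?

Notice: 19 days given; 20 required. Not satisfied.
Quorum: 50% of 7,451 = 3,725.50, rounded up to 3,726; 3,726 present. Satisfied.
Vote: requires a majority of all members (7,451); a majority of 7451 is 3726, so 3,726 needed; 3,726 in favor. Satisfied.

Invalid — notice requirement not satisfied.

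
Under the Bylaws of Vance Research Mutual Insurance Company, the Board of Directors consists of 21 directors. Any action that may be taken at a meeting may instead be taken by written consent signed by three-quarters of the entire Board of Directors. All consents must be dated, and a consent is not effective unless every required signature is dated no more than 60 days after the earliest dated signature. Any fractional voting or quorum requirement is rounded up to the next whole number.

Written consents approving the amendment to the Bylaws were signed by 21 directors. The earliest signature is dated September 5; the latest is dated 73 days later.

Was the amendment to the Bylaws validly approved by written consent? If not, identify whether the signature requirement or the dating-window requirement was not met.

Not effective — dating-window requirement not satisfied.

Signatures required: three-quarters of 21 — 3/4 of 21 = 15.75, rounded up to 16, so 16 needed; 21 signed. Sufficient.
Dating window: the latest signature is 73 days after the earliest; the limit is 60 days. Outside the window.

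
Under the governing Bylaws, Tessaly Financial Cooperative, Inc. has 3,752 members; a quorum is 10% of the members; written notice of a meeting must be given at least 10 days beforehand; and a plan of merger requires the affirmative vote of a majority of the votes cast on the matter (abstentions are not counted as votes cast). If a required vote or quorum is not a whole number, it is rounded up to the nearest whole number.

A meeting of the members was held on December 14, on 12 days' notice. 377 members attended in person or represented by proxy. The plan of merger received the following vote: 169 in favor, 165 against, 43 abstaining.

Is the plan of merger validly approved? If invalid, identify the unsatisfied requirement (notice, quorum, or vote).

Valid — all requirements satisfied.

Notice: 12 days given; 10 required. Satisfied.
Quorum: 10% of 3,752 = 375.20, rounded up to 376; 377 present. Satisfied.
Vote: requires a majority of the votes cast (377 − 43 abstaining = 334); a majority of 334 is 168, so 168 needed; 169 in favor. Satisfied.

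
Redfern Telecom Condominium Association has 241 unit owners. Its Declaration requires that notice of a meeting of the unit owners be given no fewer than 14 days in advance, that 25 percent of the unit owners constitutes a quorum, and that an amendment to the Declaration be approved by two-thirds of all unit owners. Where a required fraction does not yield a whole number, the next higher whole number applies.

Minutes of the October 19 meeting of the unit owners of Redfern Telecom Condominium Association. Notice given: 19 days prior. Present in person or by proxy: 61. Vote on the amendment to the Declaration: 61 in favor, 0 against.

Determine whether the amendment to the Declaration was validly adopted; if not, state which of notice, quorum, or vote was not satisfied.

Invalid — vote requirement not satisfied.

Notice: 19 days given; 14 required. Satisfied.
Quorum: 25% of 241 = 60.25, rounded up to 61; 61 present. Satisfied.
Vote: requires two-thirds of all unit owners (241); 2/3 of 241 = 160.67, rounded up to 161, so 161 needed; 61 in favor. Not satisfied.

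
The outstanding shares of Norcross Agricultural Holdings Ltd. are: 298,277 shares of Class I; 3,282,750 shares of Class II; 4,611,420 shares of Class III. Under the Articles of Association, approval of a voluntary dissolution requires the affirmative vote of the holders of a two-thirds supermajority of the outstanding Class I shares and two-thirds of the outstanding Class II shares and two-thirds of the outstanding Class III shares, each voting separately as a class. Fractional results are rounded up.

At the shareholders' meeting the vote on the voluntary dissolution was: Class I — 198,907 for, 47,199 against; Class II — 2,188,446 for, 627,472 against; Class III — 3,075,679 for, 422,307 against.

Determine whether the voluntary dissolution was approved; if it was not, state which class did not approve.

Class I: 2/3 of 298277 = 198851.33, rounded up to 198852; 198,852 required, 198,907 in favor — approved.
Class II: 2/3 of 3282750 = 2188500; 2,188,500 required, 2,188,446 in favor — not approved.
Class III: 2/3 of 4611420 = 3074280; 3,074,280 required, 3,075,679 in favor — approved.

Not approved — the Class II shares did not give the required vote.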